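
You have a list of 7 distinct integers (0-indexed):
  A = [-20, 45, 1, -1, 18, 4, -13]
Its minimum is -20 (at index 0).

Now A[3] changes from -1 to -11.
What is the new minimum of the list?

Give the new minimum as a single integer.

Old min = -20 (at index 0)
Change: A[3] -1 -> -11
Changed element was NOT the old min.
  New min = min(old_min, new_val) = min(-20, -11) = -20

Answer: -20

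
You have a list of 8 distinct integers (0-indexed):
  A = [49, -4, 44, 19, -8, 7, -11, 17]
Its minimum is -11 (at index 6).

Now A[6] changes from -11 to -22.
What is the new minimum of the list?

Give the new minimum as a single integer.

Answer: -22

Derivation:
Old min = -11 (at index 6)
Change: A[6] -11 -> -22
Changed element WAS the min. Need to check: is -22 still <= all others?
  Min of remaining elements: -8
  New min = min(-22, -8) = -22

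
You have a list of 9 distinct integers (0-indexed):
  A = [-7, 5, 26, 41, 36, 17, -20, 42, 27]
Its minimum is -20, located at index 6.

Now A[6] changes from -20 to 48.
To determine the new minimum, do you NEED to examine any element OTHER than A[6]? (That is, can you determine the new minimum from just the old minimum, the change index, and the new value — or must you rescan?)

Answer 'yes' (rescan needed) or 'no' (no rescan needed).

Old min = -20 at index 6
Change at index 6: -20 -> 48
Index 6 WAS the min and new value 48 > old min -20. Must rescan other elements to find the new min.
Needs rescan: yes

Answer: yes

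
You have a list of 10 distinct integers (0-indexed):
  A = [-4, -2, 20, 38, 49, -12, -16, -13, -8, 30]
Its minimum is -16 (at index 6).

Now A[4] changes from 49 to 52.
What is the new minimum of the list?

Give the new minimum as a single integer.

Answer: -16

Derivation:
Old min = -16 (at index 6)
Change: A[4] 49 -> 52
Changed element was NOT the old min.
  New min = min(old_min, new_val) = min(-16, 52) = -16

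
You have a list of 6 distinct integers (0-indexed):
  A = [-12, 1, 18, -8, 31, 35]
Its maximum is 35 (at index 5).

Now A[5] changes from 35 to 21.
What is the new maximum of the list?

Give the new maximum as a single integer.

Old max = 35 (at index 5)
Change: A[5] 35 -> 21
Changed element WAS the max -> may need rescan.
  Max of remaining elements: 31
  New max = max(21, 31) = 31

Answer: 31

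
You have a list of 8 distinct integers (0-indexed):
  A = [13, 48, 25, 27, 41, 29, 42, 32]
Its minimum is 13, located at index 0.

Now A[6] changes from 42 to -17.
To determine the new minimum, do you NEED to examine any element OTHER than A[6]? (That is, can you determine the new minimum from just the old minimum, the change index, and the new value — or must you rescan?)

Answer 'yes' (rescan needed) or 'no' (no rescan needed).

Answer: no

Derivation:
Old min = 13 at index 0
Change at index 6: 42 -> -17
Index 6 was NOT the min. New min = min(13, -17). No rescan of other elements needed.
Needs rescan: no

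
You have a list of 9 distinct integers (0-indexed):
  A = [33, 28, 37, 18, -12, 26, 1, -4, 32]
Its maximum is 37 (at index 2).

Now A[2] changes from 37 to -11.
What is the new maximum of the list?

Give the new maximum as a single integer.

Old max = 37 (at index 2)
Change: A[2] 37 -> -11
Changed element WAS the max -> may need rescan.
  Max of remaining elements: 33
  New max = max(-11, 33) = 33

Answer: 33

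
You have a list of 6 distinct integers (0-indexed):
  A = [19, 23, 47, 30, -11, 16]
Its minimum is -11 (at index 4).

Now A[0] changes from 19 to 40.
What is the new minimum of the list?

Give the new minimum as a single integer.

Answer: -11

Derivation:
Old min = -11 (at index 4)
Change: A[0] 19 -> 40
Changed element was NOT the old min.
  New min = min(old_min, new_val) = min(-11, 40) = -11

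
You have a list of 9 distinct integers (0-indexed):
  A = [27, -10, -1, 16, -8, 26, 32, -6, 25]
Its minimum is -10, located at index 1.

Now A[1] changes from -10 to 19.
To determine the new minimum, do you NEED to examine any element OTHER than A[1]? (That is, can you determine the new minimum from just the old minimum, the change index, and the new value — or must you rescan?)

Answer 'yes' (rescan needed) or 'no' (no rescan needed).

Answer: yes

Derivation:
Old min = -10 at index 1
Change at index 1: -10 -> 19
Index 1 WAS the min and new value 19 > old min -10. Must rescan other elements to find the new min.
Needs rescan: yes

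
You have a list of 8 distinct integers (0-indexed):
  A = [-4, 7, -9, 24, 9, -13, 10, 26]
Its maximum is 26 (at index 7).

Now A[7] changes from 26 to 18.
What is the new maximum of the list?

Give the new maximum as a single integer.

Answer: 24

Derivation:
Old max = 26 (at index 7)
Change: A[7] 26 -> 18
Changed element WAS the max -> may need rescan.
  Max of remaining elements: 24
  New max = max(18, 24) = 24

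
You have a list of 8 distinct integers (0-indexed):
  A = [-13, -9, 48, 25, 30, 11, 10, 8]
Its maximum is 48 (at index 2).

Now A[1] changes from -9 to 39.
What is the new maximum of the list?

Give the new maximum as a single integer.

Old max = 48 (at index 2)
Change: A[1] -9 -> 39
Changed element was NOT the old max.
  New max = max(old_max, new_val) = max(48, 39) = 48

Answer: 48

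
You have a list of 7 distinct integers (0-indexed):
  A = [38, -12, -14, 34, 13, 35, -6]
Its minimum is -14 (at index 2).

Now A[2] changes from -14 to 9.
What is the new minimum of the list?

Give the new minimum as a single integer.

Answer: -12

Derivation:
Old min = -14 (at index 2)
Change: A[2] -14 -> 9
Changed element WAS the min. Need to check: is 9 still <= all others?
  Min of remaining elements: -12
  New min = min(9, -12) = -12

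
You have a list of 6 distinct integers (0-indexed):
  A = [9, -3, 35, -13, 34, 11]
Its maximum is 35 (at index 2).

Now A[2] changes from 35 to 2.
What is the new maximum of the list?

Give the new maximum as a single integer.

Answer: 34

Derivation:
Old max = 35 (at index 2)
Change: A[2] 35 -> 2
Changed element WAS the max -> may need rescan.
  Max of remaining elements: 34
  New max = max(2, 34) = 34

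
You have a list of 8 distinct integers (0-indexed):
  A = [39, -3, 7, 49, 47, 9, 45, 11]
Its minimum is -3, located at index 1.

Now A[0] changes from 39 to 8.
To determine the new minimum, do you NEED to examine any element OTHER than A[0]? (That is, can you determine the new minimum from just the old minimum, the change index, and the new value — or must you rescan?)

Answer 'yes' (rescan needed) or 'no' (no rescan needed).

Answer: no

Derivation:
Old min = -3 at index 1
Change at index 0: 39 -> 8
Index 0 was NOT the min. New min = min(-3, 8). No rescan of other elements needed.
Needs rescan: no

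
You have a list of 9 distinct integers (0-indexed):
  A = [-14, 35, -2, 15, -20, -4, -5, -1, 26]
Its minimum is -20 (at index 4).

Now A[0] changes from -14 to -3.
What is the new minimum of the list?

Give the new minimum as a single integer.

Old min = -20 (at index 4)
Change: A[0] -14 -> -3
Changed element was NOT the old min.
  New min = min(old_min, new_val) = min(-20, -3) = -20

Answer: -20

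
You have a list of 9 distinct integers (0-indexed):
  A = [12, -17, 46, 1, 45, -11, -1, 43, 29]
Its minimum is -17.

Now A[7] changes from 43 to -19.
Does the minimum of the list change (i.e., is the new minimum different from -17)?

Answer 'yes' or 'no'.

Answer: yes

Derivation:
Old min = -17
Change: A[7] 43 -> -19
Changed element was NOT the min; min changes only if -19 < -17.
New min = -19; changed? yes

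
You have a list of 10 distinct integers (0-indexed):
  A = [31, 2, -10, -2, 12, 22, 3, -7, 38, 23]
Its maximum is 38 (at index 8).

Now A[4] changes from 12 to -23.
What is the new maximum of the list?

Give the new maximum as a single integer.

Answer: 38

Derivation:
Old max = 38 (at index 8)
Change: A[4] 12 -> -23
Changed element was NOT the old max.
  New max = max(old_max, new_val) = max(38, -23) = 38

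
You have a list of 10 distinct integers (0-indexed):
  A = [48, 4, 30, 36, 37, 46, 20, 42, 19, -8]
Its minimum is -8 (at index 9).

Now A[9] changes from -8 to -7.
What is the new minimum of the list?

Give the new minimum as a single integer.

Answer: -7

Derivation:
Old min = -8 (at index 9)
Change: A[9] -8 -> -7
Changed element WAS the min. Need to check: is -7 still <= all others?
  Min of remaining elements: 4
  New min = min(-7, 4) = -7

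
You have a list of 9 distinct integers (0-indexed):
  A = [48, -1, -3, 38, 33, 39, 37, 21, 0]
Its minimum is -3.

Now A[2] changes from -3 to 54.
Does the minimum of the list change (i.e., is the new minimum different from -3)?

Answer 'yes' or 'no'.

Old min = -3
Change: A[2] -3 -> 54
Changed element was the min; new min must be rechecked.
New min = -1; changed? yes

Answer: yes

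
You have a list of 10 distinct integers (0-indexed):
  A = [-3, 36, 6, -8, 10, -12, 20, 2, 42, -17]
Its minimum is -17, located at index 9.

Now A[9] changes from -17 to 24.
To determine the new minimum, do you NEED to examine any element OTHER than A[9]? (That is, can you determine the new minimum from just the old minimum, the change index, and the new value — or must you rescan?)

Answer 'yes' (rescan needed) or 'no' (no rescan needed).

Old min = -17 at index 9
Change at index 9: -17 -> 24
Index 9 WAS the min and new value 24 > old min -17. Must rescan other elements to find the new min.
Needs rescan: yes

Answer: yes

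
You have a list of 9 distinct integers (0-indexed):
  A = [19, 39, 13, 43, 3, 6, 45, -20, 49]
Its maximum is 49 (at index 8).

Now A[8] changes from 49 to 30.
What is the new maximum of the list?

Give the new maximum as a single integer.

Old max = 49 (at index 8)
Change: A[8] 49 -> 30
Changed element WAS the max -> may need rescan.
  Max of remaining elements: 45
  New max = max(30, 45) = 45

Answer: 45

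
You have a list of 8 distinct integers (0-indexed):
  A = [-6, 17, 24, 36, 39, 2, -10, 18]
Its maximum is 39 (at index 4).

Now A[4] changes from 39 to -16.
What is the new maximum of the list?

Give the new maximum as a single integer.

Answer: 36

Derivation:
Old max = 39 (at index 4)
Change: A[4] 39 -> -16
Changed element WAS the max -> may need rescan.
  Max of remaining elements: 36
  New max = max(-16, 36) = 36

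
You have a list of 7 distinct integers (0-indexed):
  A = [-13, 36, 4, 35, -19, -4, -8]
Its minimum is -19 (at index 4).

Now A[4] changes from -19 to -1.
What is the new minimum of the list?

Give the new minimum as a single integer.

Answer: -13

Derivation:
Old min = -19 (at index 4)
Change: A[4] -19 -> -1
Changed element WAS the min. Need to check: is -1 still <= all others?
  Min of remaining elements: -13
  New min = min(-1, -13) = -13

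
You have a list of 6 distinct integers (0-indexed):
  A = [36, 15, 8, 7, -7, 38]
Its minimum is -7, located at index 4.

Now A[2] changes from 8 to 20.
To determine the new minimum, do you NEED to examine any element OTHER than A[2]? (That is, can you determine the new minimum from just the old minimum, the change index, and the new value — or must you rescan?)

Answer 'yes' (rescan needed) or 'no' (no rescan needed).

Old min = -7 at index 4
Change at index 2: 8 -> 20
Index 2 was NOT the min. New min = min(-7, 20). No rescan of other elements needed.
Needs rescan: no

Answer: no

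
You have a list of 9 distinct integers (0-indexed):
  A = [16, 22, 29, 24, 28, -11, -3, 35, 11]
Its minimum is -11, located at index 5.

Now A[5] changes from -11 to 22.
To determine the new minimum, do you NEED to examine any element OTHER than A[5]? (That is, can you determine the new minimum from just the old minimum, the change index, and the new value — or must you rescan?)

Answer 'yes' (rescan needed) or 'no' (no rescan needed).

Old min = -11 at index 5
Change at index 5: -11 -> 22
Index 5 WAS the min and new value 22 > old min -11. Must rescan other elements to find the new min.
Needs rescan: yes

Answer: yes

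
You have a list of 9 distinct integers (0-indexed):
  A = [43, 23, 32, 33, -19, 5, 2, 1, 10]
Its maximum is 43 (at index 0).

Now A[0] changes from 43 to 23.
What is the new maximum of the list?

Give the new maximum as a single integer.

Answer: 33

Derivation:
Old max = 43 (at index 0)
Change: A[0] 43 -> 23
Changed element WAS the max -> may need rescan.
  Max of remaining elements: 33
  New max = max(23, 33) = 33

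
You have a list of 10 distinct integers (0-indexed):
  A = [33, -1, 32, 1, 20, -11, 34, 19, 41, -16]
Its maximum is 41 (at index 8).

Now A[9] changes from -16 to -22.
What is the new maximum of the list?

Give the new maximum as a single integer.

Old max = 41 (at index 8)
Change: A[9] -16 -> -22
Changed element was NOT the old max.
  New max = max(old_max, new_val) = max(41, -22) = 41

Answer: 41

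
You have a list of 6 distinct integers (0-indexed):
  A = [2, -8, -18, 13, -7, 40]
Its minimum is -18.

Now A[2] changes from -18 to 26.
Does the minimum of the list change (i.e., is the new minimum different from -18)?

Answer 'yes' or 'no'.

Old min = -18
Change: A[2] -18 -> 26
Changed element was the min; new min must be rechecked.
New min = -8; changed? yes

Answer: yes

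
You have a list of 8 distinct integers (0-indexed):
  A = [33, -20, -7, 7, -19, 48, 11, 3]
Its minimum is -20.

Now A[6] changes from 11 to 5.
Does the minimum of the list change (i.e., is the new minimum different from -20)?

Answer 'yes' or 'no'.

Answer: no

Derivation:
Old min = -20
Change: A[6] 11 -> 5
Changed element was NOT the min; min changes only if 5 < -20.
New min = -20; changed? no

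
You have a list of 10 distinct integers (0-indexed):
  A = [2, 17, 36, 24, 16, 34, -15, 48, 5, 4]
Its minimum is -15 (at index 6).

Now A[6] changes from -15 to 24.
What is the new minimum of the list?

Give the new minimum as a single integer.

Old min = -15 (at index 6)
Change: A[6] -15 -> 24
Changed element WAS the min. Need to check: is 24 still <= all others?
  Min of remaining elements: 2
  New min = min(24, 2) = 2

Answer: 2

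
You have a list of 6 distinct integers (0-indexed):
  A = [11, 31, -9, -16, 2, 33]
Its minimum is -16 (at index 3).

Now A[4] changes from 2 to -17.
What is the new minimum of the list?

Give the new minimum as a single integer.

Old min = -16 (at index 3)
Change: A[4] 2 -> -17
Changed element was NOT the old min.
  New min = min(old_min, new_val) = min(-16, -17) = -17

Answer: -17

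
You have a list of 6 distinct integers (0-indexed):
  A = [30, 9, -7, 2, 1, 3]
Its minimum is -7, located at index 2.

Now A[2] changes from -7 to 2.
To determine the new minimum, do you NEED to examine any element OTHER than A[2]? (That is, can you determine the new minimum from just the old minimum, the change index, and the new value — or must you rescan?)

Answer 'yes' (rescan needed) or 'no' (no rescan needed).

Answer: yes

Derivation:
Old min = -7 at index 2
Change at index 2: -7 -> 2
Index 2 WAS the min and new value 2 > old min -7. Must rescan other elements to find the new min.
Needs rescan: yes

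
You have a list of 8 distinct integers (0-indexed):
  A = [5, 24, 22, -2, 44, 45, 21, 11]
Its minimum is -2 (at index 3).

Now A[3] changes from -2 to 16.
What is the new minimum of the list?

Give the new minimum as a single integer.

Old min = -2 (at index 3)
Change: A[3] -2 -> 16
Changed element WAS the min. Need to check: is 16 still <= all others?
  Min of remaining elements: 5
  New min = min(16, 5) = 5

Answer: 5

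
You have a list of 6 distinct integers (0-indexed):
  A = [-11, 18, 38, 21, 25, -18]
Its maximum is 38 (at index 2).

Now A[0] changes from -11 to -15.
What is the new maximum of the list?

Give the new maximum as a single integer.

Answer: 38

Derivation:
Old max = 38 (at index 2)
Change: A[0] -11 -> -15
Changed element was NOT the old max.
  New max = max(old_max, new_val) = max(38, -15) = 38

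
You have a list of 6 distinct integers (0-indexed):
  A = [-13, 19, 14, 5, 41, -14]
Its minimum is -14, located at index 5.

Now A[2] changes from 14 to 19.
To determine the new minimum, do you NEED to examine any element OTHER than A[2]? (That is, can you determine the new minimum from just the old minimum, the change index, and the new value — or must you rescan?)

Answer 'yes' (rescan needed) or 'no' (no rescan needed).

Answer: no

Derivation:
Old min = -14 at index 5
Change at index 2: 14 -> 19
Index 2 was NOT the min. New min = min(-14, 19). No rescan of other elements needed.
Needs rescan: no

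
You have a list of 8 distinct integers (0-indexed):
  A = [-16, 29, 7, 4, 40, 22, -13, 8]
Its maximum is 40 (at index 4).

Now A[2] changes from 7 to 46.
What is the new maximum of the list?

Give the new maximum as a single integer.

Old max = 40 (at index 4)
Change: A[2] 7 -> 46
Changed element was NOT the old max.
  New max = max(old_max, new_val) = max(40, 46) = 46

Answer: 46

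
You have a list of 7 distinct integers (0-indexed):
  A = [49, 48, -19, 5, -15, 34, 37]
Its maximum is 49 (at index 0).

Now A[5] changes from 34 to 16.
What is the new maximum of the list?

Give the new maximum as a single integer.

Answer: 49

Derivation:
Old max = 49 (at index 0)
Change: A[5] 34 -> 16
Changed element was NOT the old max.
  New max = max(old_max, new_val) = max(49, 16) = 49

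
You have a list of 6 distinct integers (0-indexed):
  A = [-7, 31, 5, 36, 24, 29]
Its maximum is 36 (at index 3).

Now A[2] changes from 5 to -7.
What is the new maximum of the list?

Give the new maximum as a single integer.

Answer: 36

Derivation:
Old max = 36 (at index 3)
Change: A[2] 5 -> -7
Changed element was NOT the old max.
  New max = max(old_max, new_val) = max(36, -7) = 36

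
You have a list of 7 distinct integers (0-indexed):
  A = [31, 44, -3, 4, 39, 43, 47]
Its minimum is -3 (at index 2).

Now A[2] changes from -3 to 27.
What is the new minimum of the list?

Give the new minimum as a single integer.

Old min = -3 (at index 2)
Change: A[2] -3 -> 27
Changed element WAS the min. Need to check: is 27 still <= all others?
  Min of remaining elements: 4
  New min = min(27, 4) = 4

Answer: 4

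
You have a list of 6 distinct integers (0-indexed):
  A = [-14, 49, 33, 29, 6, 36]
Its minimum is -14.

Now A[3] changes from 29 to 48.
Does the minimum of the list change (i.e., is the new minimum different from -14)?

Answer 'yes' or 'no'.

Answer: no

Derivation:
Old min = -14
Change: A[3] 29 -> 48
Changed element was NOT the min; min changes only if 48 < -14.
New min = -14; changed? no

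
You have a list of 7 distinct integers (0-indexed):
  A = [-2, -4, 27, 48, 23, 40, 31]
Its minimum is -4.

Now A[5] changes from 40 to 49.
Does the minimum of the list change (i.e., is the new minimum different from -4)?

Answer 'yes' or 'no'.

Answer: no

Derivation:
Old min = -4
Change: A[5] 40 -> 49
Changed element was NOT the min; min changes only if 49 < -4.
New min = -4; changed? no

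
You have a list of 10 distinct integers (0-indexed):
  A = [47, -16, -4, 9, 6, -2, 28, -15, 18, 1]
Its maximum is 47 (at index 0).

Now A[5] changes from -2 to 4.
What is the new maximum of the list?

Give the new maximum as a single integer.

Answer: 47

Derivation:
Old max = 47 (at index 0)
Change: A[5] -2 -> 4
Changed element was NOT the old max.
  New max = max(old_max, new_val) = max(47, 4) = 47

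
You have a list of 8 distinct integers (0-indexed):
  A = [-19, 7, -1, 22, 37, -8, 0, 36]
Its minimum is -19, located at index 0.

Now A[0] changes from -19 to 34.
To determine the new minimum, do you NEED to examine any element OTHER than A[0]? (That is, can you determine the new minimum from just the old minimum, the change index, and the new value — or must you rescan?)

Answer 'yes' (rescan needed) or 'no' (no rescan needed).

Old min = -19 at index 0
Change at index 0: -19 -> 34
Index 0 WAS the min and new value 34 > old min -19. Must rescan other elements to find the new min.
Needs rescan: yes

Answer: yes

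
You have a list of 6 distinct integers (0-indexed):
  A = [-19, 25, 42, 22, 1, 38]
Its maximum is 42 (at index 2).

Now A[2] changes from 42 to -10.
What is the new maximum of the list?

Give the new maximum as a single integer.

Old max = 42 (at index 2)
Change: A[2] 42 -> -10
Changed element WAS the max -> may need rescan.
  Max of remaining elements: 38
  New max = max(-10, 38) = 38

Answer: 38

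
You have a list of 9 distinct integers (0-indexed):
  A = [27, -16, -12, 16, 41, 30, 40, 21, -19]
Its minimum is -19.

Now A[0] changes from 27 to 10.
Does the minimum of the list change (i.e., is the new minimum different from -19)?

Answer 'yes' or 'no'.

Old min = -19
Change: A[0] 27 -> 10
Changed element was NOT the min; min changes only if 10 < -19.
New min = -19; changed? no

Answer: no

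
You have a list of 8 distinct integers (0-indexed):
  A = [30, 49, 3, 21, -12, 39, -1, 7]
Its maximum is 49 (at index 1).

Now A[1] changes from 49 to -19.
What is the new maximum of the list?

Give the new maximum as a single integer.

Answer: 39

Derivation:
Old max = 49 (at index 1)
Change: A[1] 49 -> -19
Changed element WAS the max -> may need rescan.
  Max of remaining elements: 39
  New max = max(-19, 39) = 39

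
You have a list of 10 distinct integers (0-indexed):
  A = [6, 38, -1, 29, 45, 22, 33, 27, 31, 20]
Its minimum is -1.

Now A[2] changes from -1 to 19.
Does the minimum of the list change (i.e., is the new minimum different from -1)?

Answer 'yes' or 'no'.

Answer: yes

Derivation:
Old min = -1
Change: A[2] -1 -> 19
Changed element was the min; new min must be rechecked.
New min = 6; changed? yes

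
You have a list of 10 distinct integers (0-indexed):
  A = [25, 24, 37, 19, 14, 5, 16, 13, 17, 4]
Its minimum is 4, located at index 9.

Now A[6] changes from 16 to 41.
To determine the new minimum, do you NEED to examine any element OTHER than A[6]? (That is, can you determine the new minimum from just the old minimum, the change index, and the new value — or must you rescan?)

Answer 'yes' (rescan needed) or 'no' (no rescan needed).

Old min = 4 at index 9
Change at index 6: 16 -> 41
Index 6 was NOT the min. New min = min(4, 41). No rescan of other elements needed.
Needs rescan: no

Answer: no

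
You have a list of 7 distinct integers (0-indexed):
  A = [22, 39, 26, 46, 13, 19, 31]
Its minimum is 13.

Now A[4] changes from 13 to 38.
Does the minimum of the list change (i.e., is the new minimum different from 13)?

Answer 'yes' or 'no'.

Answer: yes

Derivation:
Old min = 13
Change: A[4] 13 -> 38
Changed element was the min; new min must be rechecked.
New min = 19; changed? yes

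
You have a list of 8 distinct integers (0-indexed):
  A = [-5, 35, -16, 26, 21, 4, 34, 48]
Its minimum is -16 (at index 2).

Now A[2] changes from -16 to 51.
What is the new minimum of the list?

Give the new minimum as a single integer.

Answer: -5

Derivation:
Old min = -16 (at index 2)
Change: A[2] -16 -> 51
Changed element WAS the min. Need to check: is 51 still <= all others?
  Min of remaining elements: -5
  New min = min(51, -5) = -5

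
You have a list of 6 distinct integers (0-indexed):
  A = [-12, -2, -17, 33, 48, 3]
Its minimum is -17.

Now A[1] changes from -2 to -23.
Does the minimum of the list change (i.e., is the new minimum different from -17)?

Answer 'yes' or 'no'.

Old min = -17
Change: A[1] -2 -> -23
Changed element was NOT the min; min changes only if -23 < -17.
New min = -23; changed? yes

Answer: yes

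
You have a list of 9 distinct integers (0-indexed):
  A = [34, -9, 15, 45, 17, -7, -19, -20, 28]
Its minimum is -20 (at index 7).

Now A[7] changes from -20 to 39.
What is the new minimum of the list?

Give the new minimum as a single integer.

Answer: -19

Derivation:
Old min = -20 (at index 7)
Change: A[7] -20 -> 39
Changed element WAS the min. Need to check: is 39 still <= all others?
  Min of remaining elements: -19
  New min = min(39, -19) = -19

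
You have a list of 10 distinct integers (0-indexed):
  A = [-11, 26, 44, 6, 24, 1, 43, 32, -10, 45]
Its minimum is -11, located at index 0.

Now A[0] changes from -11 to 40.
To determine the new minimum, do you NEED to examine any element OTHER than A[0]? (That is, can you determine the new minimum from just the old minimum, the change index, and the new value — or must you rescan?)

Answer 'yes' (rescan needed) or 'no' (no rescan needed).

Answer: yes

Derivation:
Old min = -11 at index 0
Change at index 0: -11 -> 40
Index 0 WAS the min and new value 40 > old min -11. Must rescan other elements to find the new min.
Needs rescan: yes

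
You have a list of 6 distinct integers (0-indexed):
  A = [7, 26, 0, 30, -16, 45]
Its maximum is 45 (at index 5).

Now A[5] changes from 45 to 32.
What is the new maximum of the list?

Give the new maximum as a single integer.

Answer: 32

Derivation:
Old max = 45 (at index 5)
Change: A[5] 45 -> 32
Changed element WAS the max -> may need rescan.
  Max of remaining elements: 30
  New max = max(32, 30) = 32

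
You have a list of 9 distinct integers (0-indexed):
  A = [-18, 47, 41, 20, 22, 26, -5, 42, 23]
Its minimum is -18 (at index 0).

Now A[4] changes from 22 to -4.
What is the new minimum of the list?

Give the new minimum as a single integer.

Old min = -18 (at index 0)
Change: A[4] 22 -> -4
Changed element was NOT the old min.
  New min = min(old_min, new_val) = min(-18, -4) = -18

Answer: -18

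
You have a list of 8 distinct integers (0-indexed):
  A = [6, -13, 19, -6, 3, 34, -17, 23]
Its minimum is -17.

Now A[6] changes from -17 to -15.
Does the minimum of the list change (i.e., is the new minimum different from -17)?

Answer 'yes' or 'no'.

Old min = -17
Change: A[6] -17 -> -15
Changed element was the min; new min must be rechecked.
New min = -15; changed? yes

Answer: yes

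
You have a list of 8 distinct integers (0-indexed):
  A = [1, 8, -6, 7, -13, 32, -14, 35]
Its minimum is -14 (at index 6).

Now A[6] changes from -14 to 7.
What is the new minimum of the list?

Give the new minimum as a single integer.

Answer: -13

Derivation:
Old min = -14 (at index 6)
Change: A[6] -14 -> 7
Changed element WAS the min. Need to check: is 7 still <= all others?
  Min of remaining elements: -13
  New min = min(7, -13) = -13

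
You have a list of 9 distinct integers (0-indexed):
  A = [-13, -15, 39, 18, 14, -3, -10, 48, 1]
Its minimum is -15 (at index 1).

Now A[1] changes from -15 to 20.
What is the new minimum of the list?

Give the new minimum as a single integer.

Answer: -13

Derivation:
Old min = -15 (at index 1)
Change: A[1] -15 -> 20
Changed element WAS the min. Need to check: is 20 still <= all others?
  Min of remaining elements: -13
  New min = min(20, -13) = -13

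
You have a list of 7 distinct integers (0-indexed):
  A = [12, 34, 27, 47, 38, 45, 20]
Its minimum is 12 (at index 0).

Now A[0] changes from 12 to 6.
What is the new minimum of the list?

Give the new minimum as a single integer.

Old min = 12 (at index 0)
Change: A[0] 12 -> 6
Changed element WAS the min. Need to check: is 6 still <= all others?
  Min of remaining elements: 20
  New min = min(6, 20) = 6

Answer: 6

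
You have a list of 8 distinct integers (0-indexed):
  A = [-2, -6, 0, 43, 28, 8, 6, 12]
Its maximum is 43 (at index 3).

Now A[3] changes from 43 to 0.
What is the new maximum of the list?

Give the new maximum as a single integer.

Answer: 28

Derivation:
Old max = 43 (at index 3)
Change: A[3] 43 -> 0
Changed element WAS the max -> may need rescan.
  Max of remaining elements: 28
  New max = max(0, 28) = 28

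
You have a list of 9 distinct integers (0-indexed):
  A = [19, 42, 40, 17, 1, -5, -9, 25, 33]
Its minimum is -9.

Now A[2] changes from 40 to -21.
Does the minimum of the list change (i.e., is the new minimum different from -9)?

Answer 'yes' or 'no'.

Answer: yes

Derivation:
Old min = -9
Change: A[2] 40 -> -21
Changed element was NOT the min; min changes only if -21 < -9.
New min = -21; changed? yes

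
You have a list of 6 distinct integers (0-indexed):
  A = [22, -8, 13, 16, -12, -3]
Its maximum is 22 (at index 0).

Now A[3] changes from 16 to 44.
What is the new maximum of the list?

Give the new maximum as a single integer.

Answer: 44

Derivation:
Old max = 22 (at index 0)
Change: A[3] 16 -> 44
Changed element was NOT the old max.
  New max = max(old_max, new_val) = max(22, 44) = 44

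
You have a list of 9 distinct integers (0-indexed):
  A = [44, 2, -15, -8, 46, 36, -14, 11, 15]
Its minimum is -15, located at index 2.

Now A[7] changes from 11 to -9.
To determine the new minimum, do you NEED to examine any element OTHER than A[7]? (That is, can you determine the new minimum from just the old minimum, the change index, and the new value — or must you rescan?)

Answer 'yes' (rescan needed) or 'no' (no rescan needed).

Answer: no

Derivation:
Old min = -15 at index 2
Change at index 7: 11 -> -9
Index 7 was NOT the min. New min = min(-15, -9). No rescan of other elements needed.
Needs rescan: no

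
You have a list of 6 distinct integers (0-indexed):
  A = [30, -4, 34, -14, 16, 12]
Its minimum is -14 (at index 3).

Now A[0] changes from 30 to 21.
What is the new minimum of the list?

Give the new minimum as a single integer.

Old min = -14 (at index 3)
Change: A[0] 30 -> 21
Changed element was NOT the old min.
  New min = min(old_min, new_val) = min(-14, 21) = -14

Answer: -14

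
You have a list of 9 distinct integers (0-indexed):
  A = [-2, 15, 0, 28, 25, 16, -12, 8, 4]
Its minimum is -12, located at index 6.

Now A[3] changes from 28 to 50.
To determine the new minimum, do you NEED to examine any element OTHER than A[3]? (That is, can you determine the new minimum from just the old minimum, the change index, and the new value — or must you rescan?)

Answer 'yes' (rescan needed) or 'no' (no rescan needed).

Old min = -12 at index 6
Change at index 3: 28 -> 50
Index 3 was NOT the min. New min = min(-12, 50). No rescan of other elements needed.
Needs rescan: no

Answer: no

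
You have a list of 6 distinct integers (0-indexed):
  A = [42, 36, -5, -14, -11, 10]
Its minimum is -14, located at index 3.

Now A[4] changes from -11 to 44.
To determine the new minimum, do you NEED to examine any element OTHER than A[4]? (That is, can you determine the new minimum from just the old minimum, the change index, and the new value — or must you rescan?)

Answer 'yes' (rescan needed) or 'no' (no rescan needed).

Answer: no

Derivation:
Old min = -14 at index 3
Change at index 4: -11 -> 44
Index 4 was NOT the min. New min = min(-14, 44). No rescan of other elements needed.
Needs rescan: no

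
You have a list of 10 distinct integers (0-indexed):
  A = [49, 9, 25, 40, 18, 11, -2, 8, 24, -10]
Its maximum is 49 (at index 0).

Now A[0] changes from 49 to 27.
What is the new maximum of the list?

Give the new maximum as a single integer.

Old max = 49 (at index 0)
Change: A[0] 49 -> 27
Changed element WAS the max -> may need rescan.
  Max of remaining elements: 40
  New max = max(27, 40) = 40

Answer: 40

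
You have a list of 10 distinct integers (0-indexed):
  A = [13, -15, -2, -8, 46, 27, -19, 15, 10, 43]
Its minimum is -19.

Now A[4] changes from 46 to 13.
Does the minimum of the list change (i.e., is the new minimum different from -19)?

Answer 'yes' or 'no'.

Old min = -19
Change: A[4] 46 -> 13
Changed element was NOT the min; min changes only if 13 < -19.
New min = -19; changed? no

Answer: no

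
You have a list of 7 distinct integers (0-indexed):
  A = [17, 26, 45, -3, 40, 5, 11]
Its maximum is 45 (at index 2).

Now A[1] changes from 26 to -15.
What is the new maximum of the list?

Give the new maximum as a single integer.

Answer: 45

Derivation:
Old max = 45 (at index 2)
Change: A[1] 26 -> -15
Changed element was NOT the old max.
  New max = max(old_max, new_val) = max(45, -15) = 45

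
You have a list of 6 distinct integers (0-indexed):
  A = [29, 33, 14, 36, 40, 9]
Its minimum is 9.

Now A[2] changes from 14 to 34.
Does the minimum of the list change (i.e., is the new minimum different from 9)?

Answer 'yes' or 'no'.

Answer: no

Derivation:
Old min = 9
Change: A[2] 14 -> 34
Changed element was NOT the min; min changes only if 34 < 9.
New min = 9; changed? no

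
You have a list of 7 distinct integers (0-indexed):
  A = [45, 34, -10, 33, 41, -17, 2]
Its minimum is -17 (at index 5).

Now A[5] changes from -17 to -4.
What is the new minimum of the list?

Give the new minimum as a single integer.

Old min = -17 (at index 5)
Change: A[5] -17 -> -4
Changed element WAS the min. Need to check: is -4 still <= all others?
  Min of remaining elements: -10
  New min = min(-4, -10) = -10

Answer: -10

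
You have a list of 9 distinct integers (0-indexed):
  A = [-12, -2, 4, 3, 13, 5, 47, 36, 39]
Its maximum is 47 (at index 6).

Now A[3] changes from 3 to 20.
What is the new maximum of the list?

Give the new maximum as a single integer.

Old max = 47 (at index 6)
Change: A[3] 3 -> 20
Changed element was NOT the old max.
  New max = max(old_max, new_val) = max(47, 20) = 47

Answer: 47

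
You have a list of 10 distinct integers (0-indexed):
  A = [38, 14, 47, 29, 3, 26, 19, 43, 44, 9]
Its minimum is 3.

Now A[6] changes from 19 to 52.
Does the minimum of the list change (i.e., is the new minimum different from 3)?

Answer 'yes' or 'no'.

Answer: no

Derivation:
Old min = 3
Change: A[6] 19 -> 52
Changed element was NOT the min; min changes only if 52 < 3.
New min = 3; changed? no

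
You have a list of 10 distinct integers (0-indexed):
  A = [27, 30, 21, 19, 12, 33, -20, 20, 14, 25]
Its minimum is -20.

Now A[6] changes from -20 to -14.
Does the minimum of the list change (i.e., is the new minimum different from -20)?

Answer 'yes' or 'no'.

Old min = -20
Change: A[6] -20 -> -14
Changed element was the min; new min must be rechecked.
New min = -14; changed? yes

Answer: yes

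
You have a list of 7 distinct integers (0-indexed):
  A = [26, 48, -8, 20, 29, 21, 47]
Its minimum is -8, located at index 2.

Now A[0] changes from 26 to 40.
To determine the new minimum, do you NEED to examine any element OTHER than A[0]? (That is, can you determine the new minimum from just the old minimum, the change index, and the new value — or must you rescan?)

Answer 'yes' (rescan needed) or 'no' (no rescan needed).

Old min = -8 at index 2
Change at index 0: 26 -> 40
Index 0 was NOT the min. New min = min(-8, 40). No rescan of other elements needed.
Needs rescan: no

Answer: no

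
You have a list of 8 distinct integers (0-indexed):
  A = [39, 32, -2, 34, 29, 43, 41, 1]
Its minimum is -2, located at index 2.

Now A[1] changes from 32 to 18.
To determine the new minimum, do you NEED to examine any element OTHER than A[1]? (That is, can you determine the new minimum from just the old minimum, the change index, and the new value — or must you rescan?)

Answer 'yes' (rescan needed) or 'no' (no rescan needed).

Answer: no

Derivation:
Old min = -2 at index 2
Change at index 1: 32 -> 18
Index 1 was NOT the min. New min = min(-2, 18). No rescan of other elements needed.
Needs rescan: no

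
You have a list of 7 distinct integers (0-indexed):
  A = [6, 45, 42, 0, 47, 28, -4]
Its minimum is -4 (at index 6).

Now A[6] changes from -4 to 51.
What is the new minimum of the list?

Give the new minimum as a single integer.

Answer: 0

Derivation:
Old min = -4 (at index 6)
Change: A[6] -4 -> 51
Changed element WAS the min. Need to check: is 51 still <= all others?
  Min of remaining elements: 0
  New min = min(51, 0) = 0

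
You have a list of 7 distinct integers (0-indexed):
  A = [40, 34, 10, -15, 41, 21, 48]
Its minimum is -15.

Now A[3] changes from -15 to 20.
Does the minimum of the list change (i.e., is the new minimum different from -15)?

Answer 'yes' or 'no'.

Answer: yes

Derivation:
Old min = -15
Change: A[3] -15 -> 20
Changed element was the min; new min must be rechecked.
New min = 10; changed? yes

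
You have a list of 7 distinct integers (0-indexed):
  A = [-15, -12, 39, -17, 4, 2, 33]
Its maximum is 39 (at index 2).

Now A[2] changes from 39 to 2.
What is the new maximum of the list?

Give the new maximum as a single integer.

Old max = 39 (at index 2)
Change: A[2] 39 -> 2
Changed element WAS the max -> may need rescan.
  Max of remaining elements: 33
  New max = max(2, 33) = 33

Answer: 33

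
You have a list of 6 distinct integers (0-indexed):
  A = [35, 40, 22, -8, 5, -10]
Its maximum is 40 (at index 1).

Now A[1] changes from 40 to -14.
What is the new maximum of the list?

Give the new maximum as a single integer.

Old max = 40 (at index 1)
Change: A[1] 40 -> -14
Changed element WAS the max -> may need rescan.
  Max of remaining elements: 35
  New max = max(-14, 35) = 35

Answer: 35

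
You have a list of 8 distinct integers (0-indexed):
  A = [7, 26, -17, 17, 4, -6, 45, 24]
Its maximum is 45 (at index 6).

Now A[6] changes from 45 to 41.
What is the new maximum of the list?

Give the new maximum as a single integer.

Answer: 41

Derivation:
Old max = 45 (at index 6)
Change: A[6] 45 -> 41
Changed element WAS the max -> may need rescan.
  Max of remaining elements: 26
  New max = max(41, 26) = 41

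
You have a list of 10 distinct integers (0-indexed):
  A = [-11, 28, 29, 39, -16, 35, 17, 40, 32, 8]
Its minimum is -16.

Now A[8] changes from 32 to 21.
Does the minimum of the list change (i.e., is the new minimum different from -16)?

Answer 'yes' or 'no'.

Answer: no

Derivation:
Old min = -16
Change: A[8] 32 -> 21
Changed element was NOT the min; min changes only if 21 < -16.
New min = -16; changed? no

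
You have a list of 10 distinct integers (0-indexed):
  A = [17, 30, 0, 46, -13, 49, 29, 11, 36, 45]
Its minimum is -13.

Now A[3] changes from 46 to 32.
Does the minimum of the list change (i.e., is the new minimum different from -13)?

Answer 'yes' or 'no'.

Answer: no

Derivation:
Old min = -13
Change: A[3] 46 -> 32
Changed element was NOT the min; min changes only if 32 < -13.
New min = -13; changed? no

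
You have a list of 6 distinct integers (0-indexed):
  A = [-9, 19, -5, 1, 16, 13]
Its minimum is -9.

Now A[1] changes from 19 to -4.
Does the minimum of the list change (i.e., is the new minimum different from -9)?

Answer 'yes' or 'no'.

Old min = -9
Change: A[1] 19 -> -4
Changed element was NOT the min; min changes only if -4 < -9.
New min = -9; changed? no

Answer: no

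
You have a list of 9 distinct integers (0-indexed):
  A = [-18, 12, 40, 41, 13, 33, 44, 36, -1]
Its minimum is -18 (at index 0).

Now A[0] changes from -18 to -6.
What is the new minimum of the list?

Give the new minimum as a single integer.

Answer: -6

Derivation:
Old min = -18 (at index 0)
Change: A[0] -18 -> -6
Changed element WAS the min. Need to check: is -6 still <= all others?
  Min of remaining elements: -1
  New min = min(-6, -1) = -6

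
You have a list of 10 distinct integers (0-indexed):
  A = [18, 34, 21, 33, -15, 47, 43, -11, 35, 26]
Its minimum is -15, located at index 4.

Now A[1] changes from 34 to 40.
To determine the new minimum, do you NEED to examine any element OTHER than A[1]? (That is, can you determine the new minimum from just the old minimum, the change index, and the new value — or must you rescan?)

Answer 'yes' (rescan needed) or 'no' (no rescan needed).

Answer: no

Derivation:
Old min = -15 at index 4
Change at index 1: 34 -> 40
Index 1 was NOT the min. New min = min(-15, 40). No rescan of other elements needed.
Needs rescan: no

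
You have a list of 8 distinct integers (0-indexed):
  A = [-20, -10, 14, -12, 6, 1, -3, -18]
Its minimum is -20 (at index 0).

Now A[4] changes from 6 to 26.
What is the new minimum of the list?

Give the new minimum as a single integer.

Answer: -20

Derivation:
Old min = -20 (at index 0)
Change: A[4] 6 -> 26
Changed element was NOT the old min.
  New min = min(old_min, new_val) = min(-20, 26) = -20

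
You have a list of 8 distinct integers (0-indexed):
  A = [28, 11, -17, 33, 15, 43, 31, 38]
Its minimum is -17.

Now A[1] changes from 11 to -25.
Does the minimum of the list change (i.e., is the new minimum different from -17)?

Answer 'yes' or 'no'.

Old min = -17
Change: A[1] 11 -> -25
Changed element was NOT the min; min changes only if -25 < -17.
New min = -25; changed? yes

Answer: yes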